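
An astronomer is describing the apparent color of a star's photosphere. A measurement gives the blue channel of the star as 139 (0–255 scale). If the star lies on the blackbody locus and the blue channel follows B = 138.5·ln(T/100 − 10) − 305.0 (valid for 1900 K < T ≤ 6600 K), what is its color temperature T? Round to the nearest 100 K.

3500 K

ln(t − 10) = (139 + 305.0) / 138.5 = 3.2058.
t − 10 = e^3.2058 = 24.675, so t = 34.675.
T = 100·t = 3467 K → 3500 K to the nearest 100 K.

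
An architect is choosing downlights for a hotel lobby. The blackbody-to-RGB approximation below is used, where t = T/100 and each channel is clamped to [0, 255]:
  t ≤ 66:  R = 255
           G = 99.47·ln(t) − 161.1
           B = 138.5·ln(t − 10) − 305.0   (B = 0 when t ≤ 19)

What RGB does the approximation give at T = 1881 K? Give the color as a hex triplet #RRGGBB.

#FF8300

t = 1881/100 = 18.81; the t ≤ 66 branch applies.
R = 255 by definition for t ≤ 66.
G = 99.47·ln 18.81 − 161.1 = 99.47·2.9344 − 161.1 = 130.784.
t = 18.81 ≤ 19, so B = 0.
Rounded: (255, 131, 0).
In hex: #FF8300.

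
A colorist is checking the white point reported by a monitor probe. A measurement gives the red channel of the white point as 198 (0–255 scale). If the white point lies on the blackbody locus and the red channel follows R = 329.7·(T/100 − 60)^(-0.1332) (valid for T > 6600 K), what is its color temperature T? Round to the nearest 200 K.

10600 K

(t − 60)^(-0.1332) = 198/329.7 = 0.60055.
t − 60 = 0.60055^(1/-0.1332) = 0.60055^(-7.508) = 45.980, so t = 105.980.
T = 100·t = 10598 K → 10600 K to the nearest 200 K.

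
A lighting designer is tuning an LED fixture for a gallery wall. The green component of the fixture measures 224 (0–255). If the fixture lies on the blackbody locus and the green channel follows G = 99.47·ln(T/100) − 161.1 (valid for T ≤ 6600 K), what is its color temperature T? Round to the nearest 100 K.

ln t = (224 + 161.1) / 99.47 = 3.8715.
t = e^3.8715 = 48.015.
T = 100·t = 4802 K → 4800 K to the nearest 100 K.

4800 K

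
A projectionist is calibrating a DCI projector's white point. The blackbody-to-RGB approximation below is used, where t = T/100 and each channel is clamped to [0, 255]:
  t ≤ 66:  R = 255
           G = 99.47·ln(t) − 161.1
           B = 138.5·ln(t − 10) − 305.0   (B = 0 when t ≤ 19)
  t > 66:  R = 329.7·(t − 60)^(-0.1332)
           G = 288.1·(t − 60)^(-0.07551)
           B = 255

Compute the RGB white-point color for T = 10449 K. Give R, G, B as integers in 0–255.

R=199, G=216, B=255

t = 10449/100 = 104.49; the t > 66 branch applies.
R = 329.7·(104.49 − 60)^(-0.1332) = 329.7·44.49^(-0.1332) = 329.7·0.60319 = 198.871.
G = 288.1·(104.49 − 60)^(-0.07551) = 288.1·44.49^(-0.07551) = 288.1·0.75083 = 216.313.
B = 255 by definition for t > 66.
Rounded: (199, 216, 255).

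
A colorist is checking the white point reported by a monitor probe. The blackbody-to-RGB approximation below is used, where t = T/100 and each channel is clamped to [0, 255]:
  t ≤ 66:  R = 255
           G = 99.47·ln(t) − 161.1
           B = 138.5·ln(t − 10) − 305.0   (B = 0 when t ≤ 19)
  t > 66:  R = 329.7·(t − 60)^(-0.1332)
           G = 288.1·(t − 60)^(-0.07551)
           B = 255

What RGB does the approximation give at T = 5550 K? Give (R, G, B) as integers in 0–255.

(255, 238, 224)

t = 5550/100 = 55.5; the t ≤ 66 branch applies.
R = 255 by definition for t ≤ 66.
G = 99.47·ln 55.5 − 161.1 = 99.47·4.0164 − 161.1 = 238.410.
B = 138.5·ln(55.5 − 10) − 305.0 = 138.5·ln 45.5 − 305.0 = 138.5·3.8177 − 305.0 = 223.753.
Rounded: (255, 238, 224).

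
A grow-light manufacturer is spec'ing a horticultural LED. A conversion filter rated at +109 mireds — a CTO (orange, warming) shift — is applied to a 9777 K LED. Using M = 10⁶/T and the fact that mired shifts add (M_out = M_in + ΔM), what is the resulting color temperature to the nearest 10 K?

4730 K

M_in = 10⁶/9777 = 102.28 mireds.
M_out = 102.28 + (+109) = 211.28 mireds.
T_out = 10⁶/211.28 = 4733.0 K → 4730 K.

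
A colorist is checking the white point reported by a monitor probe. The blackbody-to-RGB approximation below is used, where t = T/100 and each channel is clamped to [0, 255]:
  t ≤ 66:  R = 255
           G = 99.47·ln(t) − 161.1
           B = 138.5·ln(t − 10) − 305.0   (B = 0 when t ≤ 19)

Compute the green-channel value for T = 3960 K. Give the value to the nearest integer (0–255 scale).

t = 3960/100 = 39.6; the t ≤ 66 branch applies.
G = 99.47·ln 39.6 − 161.1 = 99.47·3.6788 − 161.1 = 204.833.
Rounded: 205.

205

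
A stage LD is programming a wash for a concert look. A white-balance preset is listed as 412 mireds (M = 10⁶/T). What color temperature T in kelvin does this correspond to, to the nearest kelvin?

T = 10⁶ / 412 = 2427.18 K → 2427 K.

2427 K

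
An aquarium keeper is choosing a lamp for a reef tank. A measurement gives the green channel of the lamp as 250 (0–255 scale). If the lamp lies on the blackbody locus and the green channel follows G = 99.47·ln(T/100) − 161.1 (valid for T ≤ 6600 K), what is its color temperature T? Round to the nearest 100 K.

ln t = (250 + 161.1) / 99.47 = 4.1329.
t = e^4.1329 = 62.359.
T = 100·t = 6236 K → 6200 K to the nearest 100 K.

6200 K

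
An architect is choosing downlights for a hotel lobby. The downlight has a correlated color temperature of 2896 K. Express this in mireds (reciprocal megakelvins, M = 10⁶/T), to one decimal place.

M = 10⁶ / 2896 = 345.304 → 345.3 mireds.

345.3 mireds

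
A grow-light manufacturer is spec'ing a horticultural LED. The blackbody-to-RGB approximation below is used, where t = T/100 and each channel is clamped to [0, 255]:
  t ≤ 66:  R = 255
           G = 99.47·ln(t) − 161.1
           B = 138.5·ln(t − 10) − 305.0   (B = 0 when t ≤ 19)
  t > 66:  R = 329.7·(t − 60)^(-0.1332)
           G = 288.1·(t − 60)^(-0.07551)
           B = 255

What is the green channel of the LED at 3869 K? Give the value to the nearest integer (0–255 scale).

t = 3869/100 = 38.69; the t ≤ 66 branch applies.
G = 99.47·ln 38.69 − 161.1 = 99.47·3.6556 − 161.1 = 202.521.
Rounded: 203.

203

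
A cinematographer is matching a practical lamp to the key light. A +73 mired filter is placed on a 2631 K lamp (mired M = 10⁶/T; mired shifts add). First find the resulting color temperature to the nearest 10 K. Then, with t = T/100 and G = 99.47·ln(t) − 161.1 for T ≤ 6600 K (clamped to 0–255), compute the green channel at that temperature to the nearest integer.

147

M_in = 10⁶/2631 = 380.08; M_out = 380.08 + (+73) = 453.08.
T_out = 10⁶/453.08 = 2207.1 K → 2210 K; t = 22.1.
G = 99.47·ln 22.1 − 161.1 = 99.47·3.0956 − 161.1 = 146.817.
Rounded: 147.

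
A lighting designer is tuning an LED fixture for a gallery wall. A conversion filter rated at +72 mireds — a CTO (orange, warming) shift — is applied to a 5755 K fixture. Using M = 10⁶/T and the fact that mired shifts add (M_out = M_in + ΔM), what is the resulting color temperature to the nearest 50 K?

4050 K

M_in = 10⁶/5755 = 173.76 mireds.
M_out = 173.76 + (+72) = 245.76 mireds.
T_out = 10⁶/245.76 = 4069.0 K → 4050 K.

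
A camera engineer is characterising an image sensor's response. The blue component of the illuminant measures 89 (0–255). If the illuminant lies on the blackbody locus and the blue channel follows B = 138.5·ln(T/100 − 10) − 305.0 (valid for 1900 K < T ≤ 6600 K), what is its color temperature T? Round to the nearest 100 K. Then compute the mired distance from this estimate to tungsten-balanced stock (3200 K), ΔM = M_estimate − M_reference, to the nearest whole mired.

+58 mireds

ln(t − 10) = (89 + 305.0) / 138.5 = 2.8448.
t − 10 = e^2.8448 = 17.198, so t = 27.198.
T = 100·t = 2720 K → 2700 K to the nearest 100 K.
M_estimate = 10⁶/2700 = 370.37; M_reference = 10⁶/3200 = 312.50.
ΔM = 370.37 − 312.50 = 57.87 → +58 mireds.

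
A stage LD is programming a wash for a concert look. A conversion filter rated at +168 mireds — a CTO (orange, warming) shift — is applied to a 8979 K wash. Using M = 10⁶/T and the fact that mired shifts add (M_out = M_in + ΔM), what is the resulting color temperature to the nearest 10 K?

3580 K

M_in = 10⁶/8979 = 111.37 mireds.
M_out = 111.37 + (+168) = 279.37 mireds.
T_out = 10⁶/279.37 = 3579.5 K → 3580 K.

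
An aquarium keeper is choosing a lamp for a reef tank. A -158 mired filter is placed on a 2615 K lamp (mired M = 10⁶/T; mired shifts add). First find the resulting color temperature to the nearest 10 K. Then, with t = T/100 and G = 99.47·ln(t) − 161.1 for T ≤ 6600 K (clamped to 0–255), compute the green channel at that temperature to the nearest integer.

217

M_in = 10⁶/2615 = 382.41; M_out = 382.41 + (-158) = 224.41.
T_out = 10⁶/224.41 = 4456.1 K → 4460 K; t = 44.6.
G = 99.47·ln 44.6 − 161.1 = 99.47·3.7977 − 161.1 = 216.661.
Rounded: 217.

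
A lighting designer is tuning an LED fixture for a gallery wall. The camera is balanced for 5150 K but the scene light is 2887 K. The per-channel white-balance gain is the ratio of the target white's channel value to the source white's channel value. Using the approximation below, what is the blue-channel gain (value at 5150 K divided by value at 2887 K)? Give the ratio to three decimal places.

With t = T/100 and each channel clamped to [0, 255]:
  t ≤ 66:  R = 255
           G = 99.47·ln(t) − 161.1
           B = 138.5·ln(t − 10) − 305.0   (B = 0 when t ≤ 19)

2.072

At 2887 K (t = 28.87):
  B = 138.5·ln(28.87 − 10) − 305.0 = 138.5·ln 18.87 − 305.0 = 138.5·2.9376 − 305.0 = 101.854.
At 5150 K (t = 51.5):
  B = 138.5·ln(51.5 − 10) − 305.0 = 138.5·ln 41.5 − 305.0 = 138.5·3.7257 − 305.0 = 211.009.
Gain = 211.009 / 101.854 = 2.0717 → 2.072.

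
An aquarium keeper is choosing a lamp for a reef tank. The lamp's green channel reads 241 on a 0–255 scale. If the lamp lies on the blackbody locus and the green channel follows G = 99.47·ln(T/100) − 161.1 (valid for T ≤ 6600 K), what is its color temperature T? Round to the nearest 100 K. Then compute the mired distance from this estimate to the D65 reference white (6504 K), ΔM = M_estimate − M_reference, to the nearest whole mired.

+22 mireds

ln t = (241 + 161.1) / 99.47 = 4.0424.
t = e^4.0424 = 56.964.
T = 100·t = 5696 K → 5700 K to the nearest 100 K.
M_estimate = 10⁶/5700 = 175.44; M_reference = 10⁶/6504 = 153.75.
ΔM = 175.44 − 153.75 = 21.69 → +22 mireds.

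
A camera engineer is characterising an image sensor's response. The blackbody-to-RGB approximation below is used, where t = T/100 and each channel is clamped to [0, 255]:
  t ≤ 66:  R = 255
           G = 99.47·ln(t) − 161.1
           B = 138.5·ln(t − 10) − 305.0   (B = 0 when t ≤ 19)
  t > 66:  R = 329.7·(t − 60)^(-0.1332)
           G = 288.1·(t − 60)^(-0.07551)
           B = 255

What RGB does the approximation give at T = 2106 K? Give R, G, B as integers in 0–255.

t = 2106/100 = 21.06; the t ≤ 66 branch applies.
R = 255 by definition for t ≤ 66.
G = 99.47·ln 21.06 − 161.1 = 99.47·3.0474 − 161.1 = 142.022.
B = 138.5·ln(21.06 − 10) − 305.0 = 138.5·ln 11.06 − 305.0 = 138.5·2.4033 − 305.0 = 27.862.
Rounded: (255, 142, 28).

R=255, G=142, B=28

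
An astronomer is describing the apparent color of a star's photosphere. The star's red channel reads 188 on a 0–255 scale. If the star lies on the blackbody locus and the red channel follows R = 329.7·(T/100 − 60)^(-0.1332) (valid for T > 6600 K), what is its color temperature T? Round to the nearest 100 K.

(t − 60)^(-0.1332) = 188/329.7 = 0.57022.
t − 60 = 0.57022^(1/-0.1332) = 0.57022^(-7.508) = 67.848, so t = 127.848.
T = 100·t = 12785 K → 12800 K to the nearest 100 K.

12800 K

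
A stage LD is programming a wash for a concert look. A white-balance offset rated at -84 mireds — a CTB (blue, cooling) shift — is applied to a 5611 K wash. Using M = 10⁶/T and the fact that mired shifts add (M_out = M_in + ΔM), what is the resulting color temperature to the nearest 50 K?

10600 K

M_in = 10⁶/5611 = 178.22 mireds.
M_out = 178.22 + (-84) = 94.22 mireds.
T_out = 10⁶/94.22 = 10613.3 K → 10600 K.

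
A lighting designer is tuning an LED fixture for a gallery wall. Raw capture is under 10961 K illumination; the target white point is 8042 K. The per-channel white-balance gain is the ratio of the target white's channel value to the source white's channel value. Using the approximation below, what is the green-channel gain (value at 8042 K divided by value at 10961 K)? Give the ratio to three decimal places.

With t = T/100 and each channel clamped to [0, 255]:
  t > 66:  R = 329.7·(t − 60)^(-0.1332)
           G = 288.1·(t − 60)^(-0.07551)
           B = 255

At 10961 K (t = 109.61):
  G = 288.1·(109.61 − 60)^(-0.07551) = 288.1·49.61^(-0.07551) = 288.1·0.74468 = 214.541.
At 8042 K (t = 80.42):
  G = 288.1·(80.42 − 60)^(-0.07551) = 288.1·20.42^(-0.07551) = 288.1·0.79630 = 229.415.
Gain = 229.415 / 214.541 = 1.0693 → 1.069.

1.069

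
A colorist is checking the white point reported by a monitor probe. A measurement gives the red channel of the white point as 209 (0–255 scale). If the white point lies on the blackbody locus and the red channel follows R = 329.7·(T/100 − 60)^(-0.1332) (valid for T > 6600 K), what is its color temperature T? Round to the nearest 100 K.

(t − 60)^(-0.1332) = 209/329.7 = 0.63391.
t − 60 = 0.63391^(1/-0.1332) = 0.63391^(-7.508) = 30.639, so t = 90.639.
T = 100·t = 9064 K → 9100 K to the nearest 100 K.

9100 K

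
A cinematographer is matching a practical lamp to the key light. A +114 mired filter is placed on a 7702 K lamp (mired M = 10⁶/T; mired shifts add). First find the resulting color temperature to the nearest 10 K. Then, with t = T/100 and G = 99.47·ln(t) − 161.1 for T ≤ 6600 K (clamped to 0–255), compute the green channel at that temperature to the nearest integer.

M_in = 10⁶/7702 = 129.84; M_out = 129.84 + (+114) = 243.84.
T_out = 10⁶/243.84 = 4101.1 K → 4100 K; t = 41.
G = 99.47·ln 41 − 161.1 = 99.47·3.7136 − 161.1 = 208.289.
Rounded: 208.

208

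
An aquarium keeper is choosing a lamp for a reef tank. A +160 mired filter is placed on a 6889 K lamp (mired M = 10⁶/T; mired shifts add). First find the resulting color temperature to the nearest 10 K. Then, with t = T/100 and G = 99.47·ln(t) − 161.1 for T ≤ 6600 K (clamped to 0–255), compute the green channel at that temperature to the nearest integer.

M_in = 10⁶/6889 = 145.16; M_out = 145.16 + (+160) = 305.16.
T_out = 10⁶/305.16 = 3277.0 K → 3280 K; t = 32.8.
G = 99.47·ln 32.8 − 161.1 = 99.47·3.4904 − 161.1 = 186.093.
Rounded: 186.

186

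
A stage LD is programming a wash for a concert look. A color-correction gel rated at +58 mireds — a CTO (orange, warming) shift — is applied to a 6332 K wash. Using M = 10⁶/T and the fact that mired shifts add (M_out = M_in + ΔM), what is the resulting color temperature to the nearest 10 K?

M_in = 10⁶/6332 = 157.93 mireds.
M_out = 157.93 + (+58) = 215.93 mireds.
T_out = 10⁶/215.93 = 4631.2 K → 4630 K.

4630 K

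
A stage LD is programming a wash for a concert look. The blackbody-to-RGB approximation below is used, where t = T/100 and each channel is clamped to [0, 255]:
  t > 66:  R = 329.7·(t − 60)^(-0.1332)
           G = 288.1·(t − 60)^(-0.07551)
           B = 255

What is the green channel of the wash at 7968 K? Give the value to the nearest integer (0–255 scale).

t = 7968/100 = 79.68; the t > 66 branch applies.
G = 288.1·(79.68 − 60)^(-0.07551) = 288.1·19.68^(-0.07551) = 288.1·0.79852 = 230.055.
Rounded: 230.

230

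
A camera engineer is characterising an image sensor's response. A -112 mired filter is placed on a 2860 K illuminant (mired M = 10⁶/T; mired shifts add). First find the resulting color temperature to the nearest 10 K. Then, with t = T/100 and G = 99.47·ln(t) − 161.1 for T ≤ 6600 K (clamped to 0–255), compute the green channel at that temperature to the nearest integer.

211

M_in = 10⁶/2860 = 349.65; M_out = 349.65 + (-112) = 237.65.
T_out = 10⁶/237.65 = 4207.9 K → 4210 K; t = 42.1.
G = 99.47·ln 42.1 − 161.1 = 99.47·3.7400 − 161.1 = 210.923.
Rounded: 211.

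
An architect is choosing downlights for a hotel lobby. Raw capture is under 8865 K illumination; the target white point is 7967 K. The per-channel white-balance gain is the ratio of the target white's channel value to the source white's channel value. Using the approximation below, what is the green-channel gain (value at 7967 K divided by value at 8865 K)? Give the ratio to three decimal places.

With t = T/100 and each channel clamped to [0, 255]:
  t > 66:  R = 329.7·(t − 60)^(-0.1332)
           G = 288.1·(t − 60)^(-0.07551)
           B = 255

1.029

At 8865 K (t = 88.65):
  G = 288.1·(88.65 − 60)^(-0.07551) = 288.1·28.65^(-0.07551) = 288.1·0.77620 = 223.623.
At 7967 K (t = 79.67):
  G = 288.1·(79.67 − 60)^(-0.07551) = 288.1·19.67^(-0.07551) = 288.1·0.79855 = 230.064.
Gain = 230.064 / 223.623 = 1.0288 → 1.029.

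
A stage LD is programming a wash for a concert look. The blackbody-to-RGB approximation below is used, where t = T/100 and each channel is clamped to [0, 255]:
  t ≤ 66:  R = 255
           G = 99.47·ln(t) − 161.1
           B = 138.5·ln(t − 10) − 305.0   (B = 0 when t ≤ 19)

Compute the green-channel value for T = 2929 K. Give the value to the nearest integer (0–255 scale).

175

t = 2929/100 = 29.29; the t ≤ 66 branch applies.
G = 99.47·ln 29.29 − 161.1 = 99.47·3.3772 − 161.1 = 174.835.
Rounded: 175.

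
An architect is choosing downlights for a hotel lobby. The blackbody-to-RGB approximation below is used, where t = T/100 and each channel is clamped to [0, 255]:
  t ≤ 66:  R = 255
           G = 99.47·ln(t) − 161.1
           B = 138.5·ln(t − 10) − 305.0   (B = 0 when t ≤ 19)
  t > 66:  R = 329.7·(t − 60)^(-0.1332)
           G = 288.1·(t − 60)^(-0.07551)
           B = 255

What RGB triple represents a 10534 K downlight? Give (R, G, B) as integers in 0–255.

t = 10534/100 = 105.34; the t > 66 branch applies.
R = 329.7·(105.34 − 60)^(-0.1332) = 329.7·45.34^(-0.1332) = 329.7·0.60167 = 198.370.
G = 288.1·(105.34 − 60)^(-0.07551) = 288.1·45.34^(-0.07551) = 288.1·0.74975 = 216.004.
B = 255 by definition for t > 66.
Rounded: (198, 216, 255).

(198, 216, 255)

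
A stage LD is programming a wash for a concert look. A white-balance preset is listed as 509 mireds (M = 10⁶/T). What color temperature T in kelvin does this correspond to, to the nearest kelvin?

T = 10⁶ / 509 = 1964.64 K → 1965 K.

1965 K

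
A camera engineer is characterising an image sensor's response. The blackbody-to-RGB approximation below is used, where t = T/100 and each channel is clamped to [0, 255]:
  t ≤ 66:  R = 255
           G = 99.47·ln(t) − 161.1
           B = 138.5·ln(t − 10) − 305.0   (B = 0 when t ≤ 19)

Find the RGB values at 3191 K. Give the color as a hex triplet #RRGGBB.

#FFB77B

t = 3191/100 = 31.91; the t ≤ 66 branch applies.
R = 255 by definition for t ≤ 66.
G = 99.47·ln 31.91 − 161.1 = 99.47·3.4629 − 161.1 = 183.357.
B = 138.5·ln(31.91 − 10) − 305.0 = 138.5·ln 21.91 − 305.0 = 138.5·3.0869 − 305.0 = 122.542.
Rounded: (255, 183, 123).
In hex: #FFB77B.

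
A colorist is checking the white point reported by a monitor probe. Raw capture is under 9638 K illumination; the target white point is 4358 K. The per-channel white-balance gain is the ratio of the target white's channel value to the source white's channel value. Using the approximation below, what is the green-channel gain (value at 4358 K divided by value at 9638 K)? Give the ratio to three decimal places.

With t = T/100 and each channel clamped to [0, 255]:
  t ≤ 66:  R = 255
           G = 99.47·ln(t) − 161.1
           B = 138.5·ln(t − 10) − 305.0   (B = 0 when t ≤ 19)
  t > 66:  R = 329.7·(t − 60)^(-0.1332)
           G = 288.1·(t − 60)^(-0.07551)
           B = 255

0.976

At 9638 K (t = 96.38):
  G = 288.1·(96.38 − 60)^(-0.07551) = 288.1·36.38^(-0.07551) = 288.1·0.76232 = 219.625.
At 4358 K (t = 43.58):
  G = 99.47·ln 43.58 − 161.1 = 99.47·3.7746 − 161.1 = 214.359.
Gain = 214.359 / 219.625 = 0.9760 → 0.976.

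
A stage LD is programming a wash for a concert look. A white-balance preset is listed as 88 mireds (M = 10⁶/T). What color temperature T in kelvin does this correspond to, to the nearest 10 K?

11360 K

T = 10⁶ / 88 = 11363.64 K → 11360 K.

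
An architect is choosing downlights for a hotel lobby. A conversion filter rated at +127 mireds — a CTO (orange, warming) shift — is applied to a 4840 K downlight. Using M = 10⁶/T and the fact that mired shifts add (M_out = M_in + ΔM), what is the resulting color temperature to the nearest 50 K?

3000 K

M_in = 10⁶/4840 = 206.61 mireds.
M_out = 206.61 + (+127) = 333.61 mireds.
T_out = 10⁶/333.61 = 2997.5 K → 3000 K.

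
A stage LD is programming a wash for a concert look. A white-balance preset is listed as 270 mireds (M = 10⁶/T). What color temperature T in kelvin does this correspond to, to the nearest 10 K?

3700 K

T = 10⁶ / 270 = 3703.70 K → 3700 K.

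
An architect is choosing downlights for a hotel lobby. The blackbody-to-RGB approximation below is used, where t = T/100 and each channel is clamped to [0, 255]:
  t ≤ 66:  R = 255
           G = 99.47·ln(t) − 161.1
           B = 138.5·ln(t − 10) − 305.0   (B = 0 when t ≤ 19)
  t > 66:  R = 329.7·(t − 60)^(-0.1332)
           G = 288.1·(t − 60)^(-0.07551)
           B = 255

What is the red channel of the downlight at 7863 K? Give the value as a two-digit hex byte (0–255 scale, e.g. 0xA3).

0xDF

t = 7863/100 = 78.63; the t > 66 branch applies.
R = 329.7·(78.63 − 60)^(-0.1332) = 329.7·18.63^(-0.1332) = 329.7·0.67734 = 223.319.
Rounded: 223; in hex, 0xDF.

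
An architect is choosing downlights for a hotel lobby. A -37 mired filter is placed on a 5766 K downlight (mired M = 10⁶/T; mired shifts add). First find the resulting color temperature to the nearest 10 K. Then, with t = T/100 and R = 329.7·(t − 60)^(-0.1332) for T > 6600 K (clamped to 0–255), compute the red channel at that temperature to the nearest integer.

M_in = 10⁶/5766 = 173.43; M_out = 173.43 + (-37) = 136.43.
T_out = 10⁶/136.43 = 7329.7 K → 7330 K; t = 73.3.
R = 329.7·(73.3 − 60)^(-0.1332) = 329.7·13.3^(-0.1332) = 329.7·0.70844 = 233.573.
Rounded: 234.

234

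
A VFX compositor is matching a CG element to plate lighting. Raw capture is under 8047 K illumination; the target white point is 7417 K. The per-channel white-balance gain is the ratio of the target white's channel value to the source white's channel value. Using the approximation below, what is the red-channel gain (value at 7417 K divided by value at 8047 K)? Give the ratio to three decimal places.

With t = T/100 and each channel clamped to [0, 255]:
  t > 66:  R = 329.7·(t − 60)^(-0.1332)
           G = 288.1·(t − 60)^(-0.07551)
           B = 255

At 8047 K (t = 80.47):
  R = 329.7·(80.47 − 60)^(-0.1332) = 329.7·20.47^(-0.1332) = 329.7·0.66890 = 220.535.
At 7417 K (t = 74.17):
  R = 329.7·(74.17 − 60)^(-0.1332) = 329.7·14.17^(-0.1332) = 329.7·0.70249 = 231.610.
Gain = 231.610 / 220.535 = 1.0502 → 1.050.

1.050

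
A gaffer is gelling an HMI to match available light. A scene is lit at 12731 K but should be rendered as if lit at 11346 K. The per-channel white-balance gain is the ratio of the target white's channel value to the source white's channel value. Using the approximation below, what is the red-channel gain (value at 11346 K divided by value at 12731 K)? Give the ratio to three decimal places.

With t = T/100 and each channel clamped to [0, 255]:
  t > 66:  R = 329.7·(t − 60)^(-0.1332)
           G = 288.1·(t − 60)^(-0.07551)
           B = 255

At 12731 K (t = 127.31):
  R = 329.7·(127.31 − 60)^(-0.1332) = 329.7·67.31^(-0.1332) = 329.7·0.57082 = 188.200.
At 11346 K (t = 113.46):
  R = 329.7·(113.46 − 60)^(-0.1332) = 329.7·53.46^(-0.1332) = 329.7·0.58861 = 194.064.
Gain = 194.064 / 188.200 = 1.0312 → 1.031.

1.031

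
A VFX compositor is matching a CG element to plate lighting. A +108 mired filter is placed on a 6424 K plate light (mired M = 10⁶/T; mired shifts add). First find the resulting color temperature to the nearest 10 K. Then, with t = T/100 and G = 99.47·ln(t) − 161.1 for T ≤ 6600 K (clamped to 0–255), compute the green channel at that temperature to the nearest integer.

200

M_in = 10⁶/6424 = 155.67; M_out = 155.67 + (+108) = 263.67.
T_out = 10⁶/263.67 = 3792.7 K → 3790 K; t = 37.9.
G = 99.47·ln 37.9 − 161.1 = 99.47·3.6350 − 161.1 = 200.469.
Rounded: 200.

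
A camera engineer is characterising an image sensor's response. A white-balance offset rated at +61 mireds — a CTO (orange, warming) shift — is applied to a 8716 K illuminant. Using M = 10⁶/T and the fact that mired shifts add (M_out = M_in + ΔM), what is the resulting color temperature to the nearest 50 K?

5700 K

M_in = 10⁶/8716 = 114.73 mireds.
M_out = 114.73 + (+61) = 175.73 mireds.
T_out = 10⁶/175.73 = 5690.5 K → 5700 K.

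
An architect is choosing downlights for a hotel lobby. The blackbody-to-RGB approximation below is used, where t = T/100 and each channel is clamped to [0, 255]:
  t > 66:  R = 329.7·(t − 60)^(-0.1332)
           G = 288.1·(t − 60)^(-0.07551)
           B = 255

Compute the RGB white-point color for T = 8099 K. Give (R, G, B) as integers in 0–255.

t = 8099/100 = 80.99; the t > 66 branch applies.
R = 329.7·(80.99 − 60)^(-0.1332) = 329.7·20.99^(-0.1332) = 329.7·0.66667 = 219.800.
G = 288.1·(80.99 − 60)^(-0.07551) = 288.1·20.99^(-0.07551) = 288.1·0.79465 = 228.938.
B = 255 by definition for t > 66.
Rounded: (220, 229, 255).

(220, 229, 255)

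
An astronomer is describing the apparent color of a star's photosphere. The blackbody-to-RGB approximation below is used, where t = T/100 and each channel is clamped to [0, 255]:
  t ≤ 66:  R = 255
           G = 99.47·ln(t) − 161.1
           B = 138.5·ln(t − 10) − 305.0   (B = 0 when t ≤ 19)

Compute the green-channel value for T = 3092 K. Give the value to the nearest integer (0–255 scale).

180

t = 3092/100 = 30.92; the t ≤ 66 branch applies.
G = 99.47·ln 30.92 − 161.1 = 99.47·3.4314 − 161.1 = 180.222.
Rounded: 180.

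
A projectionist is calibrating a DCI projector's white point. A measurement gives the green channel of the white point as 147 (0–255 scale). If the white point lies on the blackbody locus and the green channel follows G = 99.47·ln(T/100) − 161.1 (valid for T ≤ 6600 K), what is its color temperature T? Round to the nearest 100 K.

2200 K

ln t = (147 + 161.1) / 99.47 = 3.0974.
t = e^3.0974 = 22.141.
T = 100·t = 2214 K → 2200 K to the nearest 100 K.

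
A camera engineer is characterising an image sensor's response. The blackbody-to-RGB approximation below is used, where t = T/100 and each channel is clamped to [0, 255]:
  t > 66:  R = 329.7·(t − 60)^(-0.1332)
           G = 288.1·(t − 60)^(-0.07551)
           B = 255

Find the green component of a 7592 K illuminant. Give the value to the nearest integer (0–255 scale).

t = 7592/100 = 75.92; the t > 66 branch applies.
G = 288.1·(75.92 − 60)^(-0.07551) = 288.1·15.92^(-0.07551) = 288.1·0.81141 = 233.768.
Rounded: 234.

234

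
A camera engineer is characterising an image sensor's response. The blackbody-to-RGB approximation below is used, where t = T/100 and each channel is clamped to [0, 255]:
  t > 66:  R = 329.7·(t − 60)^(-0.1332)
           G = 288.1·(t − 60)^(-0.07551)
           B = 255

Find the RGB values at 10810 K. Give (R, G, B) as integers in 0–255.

(197, 215, 255)

t = 10810/100 = 108.1; the t > 66 branch applies.
R = 329.7·(108.1 − 60)^(-0.1332) = 329.7·48.1^(-0.1332) = 329.7·0.59695 = 196.815.
G = 288.1·(108.1 − 60)^(-0.07551) = 288.1·48.1^(-0.07551) = 288.1·0.74642 = 215.043.
B = 255 by definition for t > 66.
Rounded: (197, 215, 255).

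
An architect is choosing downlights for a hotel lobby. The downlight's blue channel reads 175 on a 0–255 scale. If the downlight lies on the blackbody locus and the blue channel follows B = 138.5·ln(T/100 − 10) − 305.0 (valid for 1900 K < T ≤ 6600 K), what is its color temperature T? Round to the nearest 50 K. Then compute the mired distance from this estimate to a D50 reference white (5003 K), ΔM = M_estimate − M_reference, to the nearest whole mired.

ln(t − 10) = (175 + 305.0) / 138.5 = 3.4657.
t − 10 = e^3.4657 = 31.999, so t = 41.999.
T = 100·t = 4200 K → 4200 K to the nearest 50 K.
M_estimate = 10⁶/4200 = 238.10; M_reference = 10⁶/5003 = 199.88.
ΔM = 238.10 − 199.88 = 38.22 → +38 mireds.

+38 mireds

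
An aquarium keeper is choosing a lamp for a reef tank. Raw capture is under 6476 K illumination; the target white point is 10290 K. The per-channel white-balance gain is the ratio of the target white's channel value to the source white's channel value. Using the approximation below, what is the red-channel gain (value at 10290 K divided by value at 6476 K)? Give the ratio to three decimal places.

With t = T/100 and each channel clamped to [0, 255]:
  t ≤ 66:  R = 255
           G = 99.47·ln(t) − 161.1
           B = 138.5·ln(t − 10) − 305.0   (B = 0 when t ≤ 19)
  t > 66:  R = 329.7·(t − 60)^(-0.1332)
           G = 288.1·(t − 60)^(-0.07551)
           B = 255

0.784

At 6476 K (t = 64.76):
  R = 255 by definition for t ≤ 66.
At 10290 K (t = 102.9):
  R = 329.7·(102.9 − 60)^(-0.1332) = 329.7·42.9^(-0.1332) = 329.7·0.60612 = 199.837.
Gain = 199.837 / 255.000 = 0.7837 → 0.784.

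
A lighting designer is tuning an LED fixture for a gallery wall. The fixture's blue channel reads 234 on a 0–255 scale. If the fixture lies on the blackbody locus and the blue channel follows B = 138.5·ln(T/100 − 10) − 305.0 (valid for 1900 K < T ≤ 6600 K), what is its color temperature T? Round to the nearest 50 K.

5900 K

ln(t − 10) = (234 + 305.0) / 138.5 = 3.8917.
t − 10 = e^3.8917 = 48.994, so t = 58.994.
T = 100·t = 5899 K → 5900 K to the nearest 50 K.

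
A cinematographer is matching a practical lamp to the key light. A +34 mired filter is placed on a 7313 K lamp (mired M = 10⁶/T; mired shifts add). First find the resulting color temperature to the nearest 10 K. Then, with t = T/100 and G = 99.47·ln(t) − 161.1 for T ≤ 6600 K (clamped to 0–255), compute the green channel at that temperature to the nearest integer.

244

M_in = 10⁶/7313 = 136.74; M_out = 136.74 + (+34) = 170.74.
T_out = 10⁶/170.74 = 5856.8 K → 5860 K; t = 58.6.
G = 99.47·ln 58.6 − 161.1 = 99.47·4.0707 − 161.1 = 243.816.
Rounded: 244.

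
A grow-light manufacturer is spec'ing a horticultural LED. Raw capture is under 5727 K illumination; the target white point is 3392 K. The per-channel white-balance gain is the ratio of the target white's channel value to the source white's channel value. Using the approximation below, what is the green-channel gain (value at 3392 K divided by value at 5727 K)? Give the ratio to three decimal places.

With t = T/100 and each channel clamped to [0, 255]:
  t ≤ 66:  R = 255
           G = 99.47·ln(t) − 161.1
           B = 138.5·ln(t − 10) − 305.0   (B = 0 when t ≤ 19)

At 5727 K (t = 57.27):
  G = 99.47·ln 57.27 − 161.1 = 99.47·4.0478 − 161.1 = 241.532.
At 3392 K (t = 33.92):
  G = 99.47·ln 33.92 − 161.1 = 99.47·3.5240 − 161.1 = 189.433.
Gain = 189.433 / 241.532 = 0.7843 → 0.784.

0.784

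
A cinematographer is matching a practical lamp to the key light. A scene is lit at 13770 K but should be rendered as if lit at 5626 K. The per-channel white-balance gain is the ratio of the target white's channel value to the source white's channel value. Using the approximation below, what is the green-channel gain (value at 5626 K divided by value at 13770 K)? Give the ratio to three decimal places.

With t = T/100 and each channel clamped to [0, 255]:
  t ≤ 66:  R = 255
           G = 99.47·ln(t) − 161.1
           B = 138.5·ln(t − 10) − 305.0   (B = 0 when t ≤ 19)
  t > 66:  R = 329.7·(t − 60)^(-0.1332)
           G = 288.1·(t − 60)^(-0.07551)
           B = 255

1.156

At 13770 K (t = 137.7):
  G = 288.1·(137.7 − 60)^(-0.07551) = 288.1·77.7^(-0.07551) = 288.1·0.71987 = 207.395.
At 5626 K (t = 56.26):
  G = 99.47·ln 56.26 − 161.1 = 99.47·4.0300 − 161.1 = 239.762.
Gain = 239.762 / 207.395 = 1.1561 → 1.156.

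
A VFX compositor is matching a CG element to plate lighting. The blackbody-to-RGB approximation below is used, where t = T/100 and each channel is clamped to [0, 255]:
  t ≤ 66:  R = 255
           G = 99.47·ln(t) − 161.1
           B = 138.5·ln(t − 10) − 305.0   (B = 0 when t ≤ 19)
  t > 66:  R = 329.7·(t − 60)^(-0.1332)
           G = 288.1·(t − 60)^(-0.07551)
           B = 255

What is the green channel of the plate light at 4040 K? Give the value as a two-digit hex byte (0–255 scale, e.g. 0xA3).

0xCF

t = 4040/100 = 40.4; the t ≤ 66 branch applies.
G = 99.47·ln 40.4 − 161.1 = 99.47·3.6988 − 161.1 = 206.823.
Rounded: 207; in hex, 0xCF.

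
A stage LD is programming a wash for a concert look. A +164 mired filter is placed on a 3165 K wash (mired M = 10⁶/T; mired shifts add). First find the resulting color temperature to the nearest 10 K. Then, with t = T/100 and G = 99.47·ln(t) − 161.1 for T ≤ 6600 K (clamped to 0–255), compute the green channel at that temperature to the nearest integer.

141

M_in = 10⁶/3165 = 315.96; M_out = 315.96 + (+164) = 479.96.
T_out = 10⁶/479.96 = 2083.5 K → 2080 K; t = 20.8.
G = 99.47·ln 20.8 − 161.1 = 99.47·3.0350 − 161.1 = 140.787.
Rounded: 141.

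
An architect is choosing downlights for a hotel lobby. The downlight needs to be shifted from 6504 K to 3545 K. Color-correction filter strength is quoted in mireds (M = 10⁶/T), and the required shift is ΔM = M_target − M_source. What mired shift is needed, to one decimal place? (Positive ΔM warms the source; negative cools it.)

M_source = 10⁶/6504 = 153.752; M_target = 10⁶/3545 = 282.087.
ΔM = 282.087 − 153.752 = 128.336 → +128.3 mireds, a warming shift.

+128.3 mireds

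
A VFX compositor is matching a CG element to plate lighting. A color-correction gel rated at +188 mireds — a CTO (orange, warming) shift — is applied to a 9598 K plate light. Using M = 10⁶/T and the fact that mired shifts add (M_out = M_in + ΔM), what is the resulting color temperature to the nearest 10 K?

M_in = 10⁶/9598 = 104.19 mireds.
M_out = 104.19 + (+188) = 292.19 mireds.
T_out = 10⁶/292.19 = 3422.4 K → 3420 K.

3420 K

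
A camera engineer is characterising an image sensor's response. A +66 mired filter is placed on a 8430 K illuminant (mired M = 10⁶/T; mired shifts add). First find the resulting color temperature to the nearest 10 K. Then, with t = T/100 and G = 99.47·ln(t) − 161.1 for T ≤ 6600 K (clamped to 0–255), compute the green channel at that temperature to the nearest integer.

M_in = 10⁶/8430 = 118.62; M_out = 118.62 + (+66) = 184.62.
T_out = 10⁶/184.62 = 5416.4 K → 5420 K; t = 54.2.
G = 99.47·ln 54.2 − 161.1 = 99.47·3.9927 − 161.1 = 236.052.
Rounded: 236.

236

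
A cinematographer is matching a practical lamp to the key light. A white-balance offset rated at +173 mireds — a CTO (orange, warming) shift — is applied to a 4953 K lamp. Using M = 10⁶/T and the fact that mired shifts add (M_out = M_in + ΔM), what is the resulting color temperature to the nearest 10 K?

M_in = 10⁶/4953 = 201.90 mireds.
M_out = 201.90 + (+173) = 374.90 mireds.
T_out = 10⁶/374.90 = 2667.4 K → 2670 K.

2670 K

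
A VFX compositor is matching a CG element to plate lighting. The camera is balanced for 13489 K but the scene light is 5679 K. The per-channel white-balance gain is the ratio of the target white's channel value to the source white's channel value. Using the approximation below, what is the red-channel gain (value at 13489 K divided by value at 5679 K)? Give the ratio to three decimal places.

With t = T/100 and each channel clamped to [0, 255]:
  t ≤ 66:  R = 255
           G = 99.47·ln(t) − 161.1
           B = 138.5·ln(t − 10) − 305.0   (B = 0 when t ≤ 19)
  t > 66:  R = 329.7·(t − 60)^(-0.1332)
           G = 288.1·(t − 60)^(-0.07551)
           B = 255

0.728

At 5679 K (t = 56.79):
  R = 255 by definition for t ≤ 66.
At 13489 K (t = 134.89):
  R = 329.7·(134.89 − 60)^(-0.1332) = 329.7·74.89^(-0.1332) = 329.7·0.56276 = 185.543.
Gain = 185.543 / 255.000 = 0.7276 → 0.728.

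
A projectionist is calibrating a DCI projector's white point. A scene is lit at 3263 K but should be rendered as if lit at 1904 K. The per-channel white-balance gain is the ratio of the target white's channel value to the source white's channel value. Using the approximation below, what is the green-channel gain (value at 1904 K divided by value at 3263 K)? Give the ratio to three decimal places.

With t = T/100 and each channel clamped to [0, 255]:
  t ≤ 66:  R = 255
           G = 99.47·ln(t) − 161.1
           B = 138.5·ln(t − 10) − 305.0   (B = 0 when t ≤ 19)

At 3263 K (t = 32.63):
  G = 99.47·ln 32.63 − 161.1 = 99.47·3.4852 − 161.1 = 185.576.
At 1904 K (t = 19.04):
  G = 99.47·ln 19.04 − 161.1 = 99.47·2.9465 − 161.1 = 131.993.
Gain = 131.993 / 185.576 = 0.7113 → 0.711.

0.711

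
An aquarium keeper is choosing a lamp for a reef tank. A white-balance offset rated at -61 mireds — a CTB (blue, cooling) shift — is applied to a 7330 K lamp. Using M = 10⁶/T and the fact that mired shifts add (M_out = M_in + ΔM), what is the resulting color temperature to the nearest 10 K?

13260 K

M_in = 10⁶/7330 = 136.43 mireds.
M_out = 136.43 + (-61) = 75.43 mireds.
T_out = 10⁶/75.43 = 13258.1 K → 13260 K.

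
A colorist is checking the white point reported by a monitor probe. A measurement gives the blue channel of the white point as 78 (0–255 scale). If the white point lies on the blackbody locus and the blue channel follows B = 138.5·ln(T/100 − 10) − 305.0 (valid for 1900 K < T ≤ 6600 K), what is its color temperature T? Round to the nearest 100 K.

2600 K

ln(t − 10) = (78 + 305.0) / 138.5 = 2.7653.
t − 10 = e^2.7653 = 15.884, so t = 25.884.
T = 100·t = 2588 K → 2600 K to the nearest 100 K.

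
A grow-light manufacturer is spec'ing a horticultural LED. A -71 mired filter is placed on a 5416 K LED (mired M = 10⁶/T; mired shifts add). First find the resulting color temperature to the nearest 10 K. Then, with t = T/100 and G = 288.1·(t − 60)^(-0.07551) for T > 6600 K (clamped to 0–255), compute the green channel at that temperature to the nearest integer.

224

M_in = 10⁶/5416 = 184.64; M_out = 184.64 + (-71) = 113.64.
T_out = 10⁶/113.64 = 8799.9 K → 8800 K; t = 88.
G = 288.1·(88 − 60)^(-0.07551) = 288.1·28^(-0.07551) = 288.1·0.77754 = 224.010.
Rounded: 224.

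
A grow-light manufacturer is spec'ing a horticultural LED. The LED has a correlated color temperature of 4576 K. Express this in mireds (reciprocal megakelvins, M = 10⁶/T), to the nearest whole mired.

M = 10⁶ / 4576 = 218.531 → 219 mireds.

219 mireds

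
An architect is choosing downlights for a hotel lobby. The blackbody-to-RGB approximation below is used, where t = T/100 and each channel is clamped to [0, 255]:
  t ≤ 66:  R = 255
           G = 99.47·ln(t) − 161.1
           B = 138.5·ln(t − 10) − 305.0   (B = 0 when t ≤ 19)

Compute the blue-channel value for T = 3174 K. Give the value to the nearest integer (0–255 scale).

121

t = 3174/100 = 31.74; the t ≤ 66 branch applies.
B = 138.5·ln(31.74 − 10) − 305.0 = 138.5·ln 21.74 − 305.0 = 138.5·3.0792 − 305.0 = 121.463.
Rounded: 121.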